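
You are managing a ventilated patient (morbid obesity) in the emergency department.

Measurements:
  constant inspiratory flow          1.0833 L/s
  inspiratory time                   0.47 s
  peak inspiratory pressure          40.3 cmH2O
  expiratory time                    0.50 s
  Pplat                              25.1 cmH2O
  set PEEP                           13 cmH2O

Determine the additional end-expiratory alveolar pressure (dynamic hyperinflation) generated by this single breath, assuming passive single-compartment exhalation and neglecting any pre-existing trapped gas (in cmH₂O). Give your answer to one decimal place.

Vt = flow × Ti = 1.0833 L/s × 0.47 s × 1000 mL/L = 509.15 mL.
R = (PIP − Pplat)/V̇ = (40.3 − 25.1) / 1.0833 = 15.2/1.0833 = 14.031 cmH2O·s/L.
C = Vt/(Pplat − PEEP) = 509.15 / (25.1 − 13) = 509.15/12.1 = 42.079 mL/cmH2O.
τ = R × C = 14.031 × 0.04208 L/cmH2O = 0.5904 s.
Fraction remaining = e^(−Te/τ) = e^(−0.50/0.5904) = 0.4287; trapped volume = 509.15 × 0.4287 = 218.27 mL.
Additional alveolar pressure from trapping ≈ V_trapped / C = 218.27 / 42.079 = 5.187 cmH2O.

5.2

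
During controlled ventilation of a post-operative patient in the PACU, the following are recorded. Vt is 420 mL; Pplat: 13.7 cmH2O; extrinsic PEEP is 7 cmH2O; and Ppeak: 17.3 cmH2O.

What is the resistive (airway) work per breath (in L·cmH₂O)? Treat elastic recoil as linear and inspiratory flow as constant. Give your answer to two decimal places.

1.51

With constant inspiratory flow the resistive pressure is constant at PIP − Pplat = 17.3 − 13.7 = 3.6 cmH2O, so resistive work = 3.6 × 0.420 = 1.512 L·cmH2O.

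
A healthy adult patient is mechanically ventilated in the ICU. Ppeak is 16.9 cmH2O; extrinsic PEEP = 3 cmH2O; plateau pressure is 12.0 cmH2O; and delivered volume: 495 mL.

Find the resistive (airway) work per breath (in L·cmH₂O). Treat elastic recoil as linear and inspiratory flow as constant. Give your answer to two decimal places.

2.43

With constant inspiratory flow the resistive pressure is constant at PIP − Pplat = 16.9 − 12.0 = 4.9 cmH2O, so resistive work = 4.9 × 0.495 = 2.426 L·cmH2O.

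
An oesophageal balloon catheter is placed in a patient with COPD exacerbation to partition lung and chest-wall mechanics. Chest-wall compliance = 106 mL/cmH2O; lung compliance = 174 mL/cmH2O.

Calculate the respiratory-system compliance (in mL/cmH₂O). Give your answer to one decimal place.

65.9

Lung and chest wall are elastances in series: 1/Crs = 1/CL + 1/Ccw.
1/Crs = 1/174 + 1/106 = 0.01518.
Crs = 65.876 mL/cmH2O.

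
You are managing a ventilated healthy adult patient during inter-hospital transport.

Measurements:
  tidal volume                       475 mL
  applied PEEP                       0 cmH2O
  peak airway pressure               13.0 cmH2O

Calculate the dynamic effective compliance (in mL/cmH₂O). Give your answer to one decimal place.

Dynamic compliance = Vt / (PIP − PEEP) = 475 / (13.0 − 0) = 475 / 13.0 = 36.538 mL/cmH2O.

36.5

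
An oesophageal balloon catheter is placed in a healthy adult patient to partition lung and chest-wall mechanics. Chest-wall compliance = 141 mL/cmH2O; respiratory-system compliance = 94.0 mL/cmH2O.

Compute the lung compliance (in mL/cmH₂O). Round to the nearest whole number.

1/CL = 1/Crs − 1/Ccw.
1/CL = 1/94.0 − 1/141 = 0.003546.
CL = 282.01 mL/cmH2O.

282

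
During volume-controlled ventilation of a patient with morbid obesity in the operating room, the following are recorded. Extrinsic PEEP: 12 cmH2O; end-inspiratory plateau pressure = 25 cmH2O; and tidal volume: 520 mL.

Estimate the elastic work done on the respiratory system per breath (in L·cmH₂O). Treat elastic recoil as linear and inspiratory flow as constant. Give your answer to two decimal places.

3.38

Elastic work ≈ ½ × (Pplat − PEEP) × Vt = 0.5 × (25 − 12) × 0.520 L = 0.5 × 13.0 × 0.520 = 3.38 L·cmH2O.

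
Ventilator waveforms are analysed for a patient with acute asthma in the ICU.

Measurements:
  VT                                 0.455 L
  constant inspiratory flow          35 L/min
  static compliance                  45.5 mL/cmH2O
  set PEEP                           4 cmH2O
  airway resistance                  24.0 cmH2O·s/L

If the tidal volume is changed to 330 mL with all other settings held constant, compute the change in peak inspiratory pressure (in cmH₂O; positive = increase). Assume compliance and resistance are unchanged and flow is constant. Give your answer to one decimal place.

PIP = Vt/C + R·V̇ + PEEP (constant-flow equation of motion).
Only the elastic term changes: ΔPIP = ΔVt / C = (330 − 455) / 45.5 = -2.747 cmH2O.

-2.7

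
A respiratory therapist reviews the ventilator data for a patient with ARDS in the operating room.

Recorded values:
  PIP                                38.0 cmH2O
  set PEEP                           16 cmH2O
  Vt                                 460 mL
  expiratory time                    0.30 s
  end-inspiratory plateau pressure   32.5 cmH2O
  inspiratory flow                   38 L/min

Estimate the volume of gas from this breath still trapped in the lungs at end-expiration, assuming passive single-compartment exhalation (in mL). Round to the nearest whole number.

133

Flow: 38 L/min ÷ 60 = 0.6333 L/s.
R = (PIP − Pplat)/V̇ = (38.0 − 32.5) / 0.6333 = 5.5/0.6333 = 8.685 cmH2O·s/L.
C = Vt/(Pplat − PEEP) = 460.0 / (32.5 − 16) = 460.0/16.5 = 27.879 mL/cmH2O.
τ = R × C = 8.685 × 0.02788 L/cmH2O = 0.2421 s.
Fraction remaining = e^(−Te/τ) = e^(−0.30/0.2421) = 0.2896.
Trapped volume = 460.0 × 0.2896 = 133.22 mL.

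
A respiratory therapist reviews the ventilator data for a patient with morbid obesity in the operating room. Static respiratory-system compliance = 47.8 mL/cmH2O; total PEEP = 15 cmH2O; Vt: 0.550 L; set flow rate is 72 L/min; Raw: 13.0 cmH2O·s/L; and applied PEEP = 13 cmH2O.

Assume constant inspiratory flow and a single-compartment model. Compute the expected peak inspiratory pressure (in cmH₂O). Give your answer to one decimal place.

42.1

Flow: 72 L/min ÷ 60 = 1.2 L/s.
Total PEEP = 15 cmH2O (set 13 + intrinsic 2); this is the baseline alveolar pressure.
Equation of motion (constant flow): PIP = Vt/C + R·V̇ + PEEP.
PIP = 550/47.8 + 13.0×1.2 + 15 = 11.506 + 15.6 + 15 = 42.106 cmH2O.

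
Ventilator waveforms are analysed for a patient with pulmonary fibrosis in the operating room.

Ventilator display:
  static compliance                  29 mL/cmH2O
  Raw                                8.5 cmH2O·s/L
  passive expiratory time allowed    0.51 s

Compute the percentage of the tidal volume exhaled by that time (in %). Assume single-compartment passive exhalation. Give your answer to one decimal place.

τ = R × C = 8.5 × 29 mL/cmH2O = 8.5 × 0.029 L/cmH2O = 0.2465 s.
Passive exhalation: V(t)/V₀ = e^(−t/τ) = e^(−0.51/0.2465) = 0.1263.
Fraction exhaled = 1 − 0.1263 = 0.8737 → 87.37%.

87.4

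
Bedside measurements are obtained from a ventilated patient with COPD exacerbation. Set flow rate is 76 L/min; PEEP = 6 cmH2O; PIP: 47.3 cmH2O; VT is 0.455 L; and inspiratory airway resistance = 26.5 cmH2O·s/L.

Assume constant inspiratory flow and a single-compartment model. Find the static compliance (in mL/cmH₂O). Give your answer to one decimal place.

Flow: 76 L/min ÷ 60 = 1.2667 L/s.
Equation of motion (constant flow): PIP = Vt/C + R·V̇ + PEEP.
Vt/C = PIP − R·V̇ − PEEP = 47.3 − 26.5×1.2667 − 6 = 47.3 − 33.568 − 6 = 7.732 cmH2O.
C = Vt / 7.732 = 455 / 7.732 = 58.846 mL/cmH2O.

58.8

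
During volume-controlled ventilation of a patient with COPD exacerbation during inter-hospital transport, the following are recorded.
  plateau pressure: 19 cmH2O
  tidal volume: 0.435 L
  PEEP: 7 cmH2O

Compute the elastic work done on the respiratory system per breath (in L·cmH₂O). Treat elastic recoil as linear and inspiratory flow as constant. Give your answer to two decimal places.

Elastic work ≈ ½ × (Pplat − PEEP) × Vt = 0.5 × (19 − 7) × 0.435 L = 0.5 × 12.0 × 0.435 = 2.61 L·cmH2O.

2.61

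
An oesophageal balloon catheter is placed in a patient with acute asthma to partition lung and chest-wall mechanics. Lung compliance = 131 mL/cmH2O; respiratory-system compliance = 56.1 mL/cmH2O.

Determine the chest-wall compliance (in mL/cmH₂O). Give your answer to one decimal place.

1/Ccw = 1/Crs − 1/CL.
1/Ccw = 1/56.1 − 1/131 = 0.01019.
Ccw = 98.135 mL/cmH2O.

98.1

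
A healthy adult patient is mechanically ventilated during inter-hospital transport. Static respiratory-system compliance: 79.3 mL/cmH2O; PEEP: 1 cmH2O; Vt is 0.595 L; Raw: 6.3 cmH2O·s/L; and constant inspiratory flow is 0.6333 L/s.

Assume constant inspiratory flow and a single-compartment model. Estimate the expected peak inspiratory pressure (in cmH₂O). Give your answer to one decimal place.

12.5

Equation of motion (constant flow): PIP = Vt/C + R·V̇ + PEEP.
PIP = 595/79.3 + 6.3×0.6333 + 1 = 7.503 + 3.99 + 1 = 12.493 cmH2O.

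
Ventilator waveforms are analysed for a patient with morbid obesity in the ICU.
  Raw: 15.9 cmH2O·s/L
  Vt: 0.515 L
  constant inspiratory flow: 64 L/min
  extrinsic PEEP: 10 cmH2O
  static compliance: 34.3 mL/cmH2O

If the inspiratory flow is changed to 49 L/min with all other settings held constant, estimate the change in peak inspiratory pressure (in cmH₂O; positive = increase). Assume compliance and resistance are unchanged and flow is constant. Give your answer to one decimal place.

-4.0

Flow: 64 L/min ÷ 60 = 1.0667 L/s.
New flow: 49 L/min ÷ 60 = 0.8167 L/s.
PIP = Vt/C + R·V̇ + PEEP (constant-flow equation of motion).
Only the resistive term changes: ΔPIP = R × ΔV̇ = 15.9 × (0.8167 − 1.0667) = 15.9 × -0.25 = -3.975 cmH2O.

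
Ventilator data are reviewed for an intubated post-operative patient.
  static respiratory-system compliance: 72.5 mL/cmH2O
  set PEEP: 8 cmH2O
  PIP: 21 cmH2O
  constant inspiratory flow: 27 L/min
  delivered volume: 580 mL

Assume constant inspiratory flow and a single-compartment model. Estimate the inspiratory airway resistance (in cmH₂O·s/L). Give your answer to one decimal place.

Flow: 27 L/min ÷ 60 = 0.45 L/s.
Equation of motion (constant flow): PIP = Vt/C + R·V̇ + PEEP.
R·V̇ = PIP − Vt/C − PEEP = 21 − 580/72.5 − 8 = 21 − 8.0 − 8 = 5.0 cmH2O.
R = 5.0 / 0.45 = 11.111 cmH2O·s/L.

11.1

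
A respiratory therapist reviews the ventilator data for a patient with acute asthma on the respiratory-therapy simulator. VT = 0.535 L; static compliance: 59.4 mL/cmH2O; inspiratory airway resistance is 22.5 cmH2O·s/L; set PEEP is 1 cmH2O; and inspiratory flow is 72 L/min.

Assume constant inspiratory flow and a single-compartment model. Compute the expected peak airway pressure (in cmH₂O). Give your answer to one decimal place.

Flow: 72 L/min ÷ 60 = 1.2 L/s.
Equation of motion (constant flow): PIP = Vt/C + R·V̇ + PEEP.
PIP = 535/59.4 + 22.5×1.2 + 1 = 9.007 + 27.0 + 1 = 37.007 cmH2O.

37.0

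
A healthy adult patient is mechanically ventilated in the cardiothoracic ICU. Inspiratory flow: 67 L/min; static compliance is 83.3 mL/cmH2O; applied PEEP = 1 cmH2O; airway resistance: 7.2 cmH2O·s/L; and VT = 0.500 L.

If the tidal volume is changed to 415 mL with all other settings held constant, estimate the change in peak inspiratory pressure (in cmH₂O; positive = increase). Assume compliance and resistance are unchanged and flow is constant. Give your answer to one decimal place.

-1.0

PIP = Vt/C + R·V̇ + PEEP (constant-flow equation of motion).
Only the elastic term changes: ΔPIP = ΔVt / C = (415 − 500) / 83.3 = -1.02 cmH2O.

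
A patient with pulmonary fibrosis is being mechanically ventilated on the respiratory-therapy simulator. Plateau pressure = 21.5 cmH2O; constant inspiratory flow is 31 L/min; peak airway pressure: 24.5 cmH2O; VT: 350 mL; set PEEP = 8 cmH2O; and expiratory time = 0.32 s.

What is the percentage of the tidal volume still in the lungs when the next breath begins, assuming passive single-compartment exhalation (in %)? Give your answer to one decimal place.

Flow: 31 L/min ÷ 60 = 0.5167 L/s.
R = (PIP − Pplat)/V̇ = (24.5 − 21.5) / 0.5167 = 3.0/0.5167 = 5.806 cmH2O·s/L.
C = Vt/(Pplat − PEEP) = 350.0 / (21.5 − 8) = 350.0/13.5 = 25.926 mL/cmH2O.
τ = R × C = 5.806 × 0.02593 L/cmH2O = 0.1505 s.
Fraction remaining at end-expiration = e^(−Te/τ) = e^(−0.32/0.1505) = 0.1193 → 11.93%.

11.9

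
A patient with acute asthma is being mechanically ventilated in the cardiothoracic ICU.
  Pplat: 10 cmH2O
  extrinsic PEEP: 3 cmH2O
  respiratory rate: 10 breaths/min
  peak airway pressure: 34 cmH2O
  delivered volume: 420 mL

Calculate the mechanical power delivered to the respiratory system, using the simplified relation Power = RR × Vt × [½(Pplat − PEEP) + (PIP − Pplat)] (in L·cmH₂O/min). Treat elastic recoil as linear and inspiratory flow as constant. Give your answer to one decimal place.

115.5

Per-breath work = Vt × [½(Pplat−PEEP) + (PIP−Pplat)] = 0.420 × [0.5×7.0 + 24.0] = 0.420 × 27.5 = 11.55 L·cmH2O.
Power = 10 × 11.55 = 115.5 L·cmH2O/min.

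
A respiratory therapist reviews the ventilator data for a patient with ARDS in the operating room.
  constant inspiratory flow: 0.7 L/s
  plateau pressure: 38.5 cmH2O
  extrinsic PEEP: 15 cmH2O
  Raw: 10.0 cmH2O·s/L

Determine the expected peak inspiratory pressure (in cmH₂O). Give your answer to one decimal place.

PIP = Pplat + Raw × flow = 38.5 + 10.0 × 0.7 = 38.5 + 7.0 = 45.5 cmH2O.

45.5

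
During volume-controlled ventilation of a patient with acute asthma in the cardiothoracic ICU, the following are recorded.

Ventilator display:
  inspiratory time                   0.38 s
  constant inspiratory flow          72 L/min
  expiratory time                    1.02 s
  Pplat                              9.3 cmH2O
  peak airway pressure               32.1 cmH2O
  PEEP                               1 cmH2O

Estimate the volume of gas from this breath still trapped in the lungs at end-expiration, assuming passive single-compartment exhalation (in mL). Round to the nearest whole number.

172

Flow: 72 L/min ÷ 60 = 1.2 L/s.
Vt = flow × Ti = 1.2 L/s × 0.38 s × 1000 mL/L = 456.0 mL.
R = (PIP − Pplat)/V̇ = (32.1 − 9.3) / 1.2 = 22.8/1.2 = 19.0 cmH2O·s/L.
C = Vt/(Pplat − PEEP) = 456.0 / (9.3 − 1) = 456.0/8.3 = 54.94 mL/cmH2O.
τ = R × C = 19.0 × 0.05494 L/cmH2O = 1.044 s.
Fraction remaining = e^(−Te/τ) = e^(−1.02/1.044) = 0.3764.
Trapped volume = 456.0 × 0.3764 = 171.64 mL.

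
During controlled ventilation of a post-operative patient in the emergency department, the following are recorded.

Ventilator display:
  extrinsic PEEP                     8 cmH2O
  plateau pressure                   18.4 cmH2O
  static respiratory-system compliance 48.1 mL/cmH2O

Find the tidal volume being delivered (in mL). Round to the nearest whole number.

500

Vt = Cstat × (Pplat − PEEP) = 48.1 × (18.4 − 8) = 48.1 × 10.4 = 500.24 mL.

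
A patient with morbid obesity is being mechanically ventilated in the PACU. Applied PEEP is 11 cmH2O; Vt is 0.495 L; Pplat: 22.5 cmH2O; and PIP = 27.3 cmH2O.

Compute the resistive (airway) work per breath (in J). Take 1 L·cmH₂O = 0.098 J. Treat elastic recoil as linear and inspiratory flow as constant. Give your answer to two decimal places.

0.23

With constant inspiratory flow the resistive pressure is constant at PIP − Pplat = 27.3 − 22.5 = 4.8 cmH2O, so resistive work = 4.8 × 0.495 = 2.376 L·cmH2O.
× 0.098 J/(L·cmH2O) → 0.2328 J.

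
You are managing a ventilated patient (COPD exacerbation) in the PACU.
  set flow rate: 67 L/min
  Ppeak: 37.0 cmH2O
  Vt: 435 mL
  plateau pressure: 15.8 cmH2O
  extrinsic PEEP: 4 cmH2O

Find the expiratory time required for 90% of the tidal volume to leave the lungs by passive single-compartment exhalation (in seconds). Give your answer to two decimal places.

1.61

Flow: 67 L/min ÷ 60 = 1.1167 L/s.
R = (PIP − Pplat)/V̇ = (37.0 − 15.8) / 1.1167 = 21.2/1.1167 = 18.985 cmH2O·s/L.
C = Vt/(Pplat − PEEP) = 435.0 / (15.8 − 4) = 435.0/11.8 = 36.864 mL/cmH2O.
τ = R × C = 18.985 × 0.03686 L/cmH2O = 0.6998 s.
t = −τ·ln(1 − 0.90) = −0.6998·ln(0.1) = 1.611 s.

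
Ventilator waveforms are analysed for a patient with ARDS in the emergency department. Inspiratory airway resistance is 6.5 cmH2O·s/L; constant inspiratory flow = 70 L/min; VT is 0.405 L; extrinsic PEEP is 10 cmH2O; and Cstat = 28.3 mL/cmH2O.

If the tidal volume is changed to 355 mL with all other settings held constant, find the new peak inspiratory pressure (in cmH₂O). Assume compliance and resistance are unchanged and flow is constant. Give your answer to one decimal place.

30.1

Flow: 70 L/min ÷ 60 = 1.1667 L/s.
PIP = Vt/C + R·V̇ + PEEP (constant-flow equation of motion).
Only the elastic term changes: ΔPIP = ΔVt / C = (355 − 405) / 28.3 = -1.767 cmH2O.
Original PIP = 405/28.3 + 6.5×1.1667 + 10 = 31.895 cmH2O; new PIP = 31.895 + (-1.767) = 30.128 cmH2O.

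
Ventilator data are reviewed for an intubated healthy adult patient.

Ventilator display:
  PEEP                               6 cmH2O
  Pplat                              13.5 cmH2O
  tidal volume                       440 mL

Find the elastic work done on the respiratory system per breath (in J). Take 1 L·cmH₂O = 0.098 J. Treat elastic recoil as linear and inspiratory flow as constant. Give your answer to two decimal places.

0.16

Elastic work ≈ ½ × (Pplat − PEEP) × Vt = 0.5 × (13.5 − 6) × 0.440 L = 0.5 × 7.5 × 0.440 = 1.65 L·cmH2O.
× 0.098 J/(L·cmH2O) → 0.1617 J.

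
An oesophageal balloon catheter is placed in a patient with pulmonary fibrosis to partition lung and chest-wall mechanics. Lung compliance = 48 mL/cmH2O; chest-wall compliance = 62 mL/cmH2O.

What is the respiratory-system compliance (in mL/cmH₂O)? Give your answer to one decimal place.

27.1

Lung and chest wall are elastances in series: 1/Crs = 1/CL + 1/Ccw.
1/Crs = 1/48 + 1/62 = 0.03696.
Crs = 27.056 mL/cmH2O.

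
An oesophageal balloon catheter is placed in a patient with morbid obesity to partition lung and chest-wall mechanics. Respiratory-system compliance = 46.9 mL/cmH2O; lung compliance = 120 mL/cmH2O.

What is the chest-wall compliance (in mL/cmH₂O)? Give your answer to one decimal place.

77.0

1/Ccw = 1/Crs − 1/CL.
1/Ccw = 1/46.9 − 1/120 = 0.01299.
Ccw = 76.982 mL/cmH2O.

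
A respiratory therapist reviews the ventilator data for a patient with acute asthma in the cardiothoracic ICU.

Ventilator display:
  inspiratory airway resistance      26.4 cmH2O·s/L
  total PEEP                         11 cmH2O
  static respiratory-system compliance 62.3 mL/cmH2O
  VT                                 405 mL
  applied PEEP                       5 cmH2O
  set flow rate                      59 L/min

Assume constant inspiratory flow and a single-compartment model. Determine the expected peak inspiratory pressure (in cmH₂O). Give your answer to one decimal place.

43.5

Flow: 59 L/min ÷ 60 = 0.9833 L/s.
Total PEEP = 11 cmH2O (set 5 + intrinsic 6); this is the baseline alveolar pressure.
Equation of motion (constant flow): PIP = Vt/C + R·V̇ + PEEP.
PIP = 405/62.3 + 26.4×0.9833 + 11 = 6.501 + 25.959 + 11 = 43.46 cmH2O.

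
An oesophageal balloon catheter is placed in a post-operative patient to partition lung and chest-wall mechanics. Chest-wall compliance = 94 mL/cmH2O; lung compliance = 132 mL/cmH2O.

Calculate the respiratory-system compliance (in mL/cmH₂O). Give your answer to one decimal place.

54.9

Lung and chest wall are elastances in series: 1/Crs = 1/CL + 1/Ccw.
1/Crs = 1/132 + 1/94 = 0.01821.
Crs = 54.915 mL/cmH2O.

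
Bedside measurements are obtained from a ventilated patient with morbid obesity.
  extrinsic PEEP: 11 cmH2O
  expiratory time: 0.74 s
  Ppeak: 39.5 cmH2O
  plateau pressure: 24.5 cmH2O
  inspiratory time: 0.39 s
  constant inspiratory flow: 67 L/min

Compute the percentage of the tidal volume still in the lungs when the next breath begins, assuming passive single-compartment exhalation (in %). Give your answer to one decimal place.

Flow: 67 L/min ÷ 60 = 1.1167 L/s.
Vt = flow × Ti = 1.1167 L/s × 0.39 s × 1000 mL/L = 435.51 mL.
R = (PIP − Pplat)/V̇ = (39.5 − 24.5) / 1.1167 = 15.0/1.1167 = 13.432 cmH2O·s/L.
C = Vt/(Pplat − PEEP) = 435.51 / (24.5 − 11) = 435.51/13.5 = 32.26 mL/cmH2O.
τ = R × C = 13.432 × 0.03226 L/cmH2O = 0.4333 s.
Fraction remaining at end-expiration = e^(−Te/τ) = e^(−0.74/0.4333) = 0.1813 → 18.13%.

18.1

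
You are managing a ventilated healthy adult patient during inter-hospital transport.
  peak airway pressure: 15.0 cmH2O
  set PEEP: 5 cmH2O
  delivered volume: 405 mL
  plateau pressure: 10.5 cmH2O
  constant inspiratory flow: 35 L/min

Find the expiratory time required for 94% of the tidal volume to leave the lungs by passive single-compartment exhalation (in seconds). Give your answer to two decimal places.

1.60

Flow: 35 L/min ÷ 60 = 0.5833 L/s.
R = (PIP − Pplat)/V̇ = (15.0 − 10.5) / 0.5833 = 4.5/0.5833 = 7.715 cmH2O·s/L.
C = Vt/(Pplat − PEEP) = 405.0 / (10.5 − 5) = 405.0/5.5 = 73.636 mL/cmH2O.
τ = R × C = 7.715 × 0.07364 L/cmH2O = 0.5681 s.
t = −τ·ln(1 − 0.94) = −0.5681·ln(0.06) = 1.598 s.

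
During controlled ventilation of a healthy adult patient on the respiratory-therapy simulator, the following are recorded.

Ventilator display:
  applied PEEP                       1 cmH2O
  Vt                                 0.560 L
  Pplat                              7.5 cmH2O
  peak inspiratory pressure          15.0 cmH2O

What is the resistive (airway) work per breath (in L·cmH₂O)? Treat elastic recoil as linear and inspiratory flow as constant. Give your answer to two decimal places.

4.20

With constant inspiratory flow the resistive pressure is constant at PIP − Pplat = 15.0 − 7.5 = 7.5 cmH2O, so resistive work = 7.5 × 0.560 = 4.2 L·cmH2O.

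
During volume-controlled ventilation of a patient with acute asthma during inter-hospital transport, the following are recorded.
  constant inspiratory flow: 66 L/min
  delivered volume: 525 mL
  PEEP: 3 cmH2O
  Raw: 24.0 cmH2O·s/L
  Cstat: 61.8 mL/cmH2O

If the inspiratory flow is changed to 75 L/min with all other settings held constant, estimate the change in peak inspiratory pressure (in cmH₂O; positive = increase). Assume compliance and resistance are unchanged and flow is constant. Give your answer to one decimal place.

Flow: 66 L/min ÷ 60 = 1.1 L/s.
New flow: 75 L/min ÷ 60 = 1.25 L/s.
PIP = Vt/C + R·V̇ + PEEP (constant-flow equation of motion).
Only the resistive term changes: ΔPIP = R × ΔV̇ = 24.0 × (1.25 − 1.1) = 24.0 × 0.15 = 3.6 cmH2O.

3.6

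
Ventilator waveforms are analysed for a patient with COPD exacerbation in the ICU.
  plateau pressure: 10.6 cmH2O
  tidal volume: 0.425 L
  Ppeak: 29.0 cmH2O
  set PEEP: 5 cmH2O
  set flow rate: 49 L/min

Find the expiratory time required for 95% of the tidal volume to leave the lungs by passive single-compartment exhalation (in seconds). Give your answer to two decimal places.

5.12

Flow: 49 L/min ÷ 60 = 0.8167 L/s.
R = (PIP − Pplat)/V̇ = (29.0 − 10.6) / 0.8167 = 18.4/0.8167 = 22.53 cmH2O·s/L.
C = Vt/(Pplat − PEEP) = 425.0 / (10.6 − 5) = 425.0/5.6 = 75.893 mL/cmH2O.
τ = R × C = 22.53 × 0.07589 L/cmH2O = 1.71 s.
t = −τ·ln(1 − 0.95) = −1.71·ln(0.05) = 5.123 s.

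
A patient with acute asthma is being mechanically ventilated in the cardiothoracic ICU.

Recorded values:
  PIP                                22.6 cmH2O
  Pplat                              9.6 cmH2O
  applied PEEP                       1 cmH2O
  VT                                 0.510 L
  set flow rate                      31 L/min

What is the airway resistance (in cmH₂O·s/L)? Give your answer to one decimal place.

Flow: 31 L/min ÷ 60 = 0.5167 L/s.
Raw = (PIP − Pplat) / flow = (22.6 − 9.6) / 0.5167 = 13.0 / 0.5167 = 25.16 cmH2O·s/L.

25.2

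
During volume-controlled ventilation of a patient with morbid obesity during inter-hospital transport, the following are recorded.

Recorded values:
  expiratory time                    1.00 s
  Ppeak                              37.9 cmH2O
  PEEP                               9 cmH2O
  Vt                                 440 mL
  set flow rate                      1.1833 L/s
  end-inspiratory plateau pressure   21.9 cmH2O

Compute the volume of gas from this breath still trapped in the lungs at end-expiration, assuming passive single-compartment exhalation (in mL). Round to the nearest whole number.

50

R = (PIP − Pplat)/V̇ = (37.9 − 21.9) / 1.1833 = 16.0/1.1833 = 13.522 cmH2O·s/L.
C = Vt/(Pplat − PEEP) = 440.0 / (21.9 − 9) = 440.0/12.9 = 34.109 mL/cmH2O.
τ = R × C = 13.522 × 0.03411 L/cmH2O = 0.4612 s.
Fraction remaining = e^(−Te/τ) = e^(−1.00/0.4612) = 0.1144.
Trapped volume = 440.0 × 0.1144 = 50.336 mL.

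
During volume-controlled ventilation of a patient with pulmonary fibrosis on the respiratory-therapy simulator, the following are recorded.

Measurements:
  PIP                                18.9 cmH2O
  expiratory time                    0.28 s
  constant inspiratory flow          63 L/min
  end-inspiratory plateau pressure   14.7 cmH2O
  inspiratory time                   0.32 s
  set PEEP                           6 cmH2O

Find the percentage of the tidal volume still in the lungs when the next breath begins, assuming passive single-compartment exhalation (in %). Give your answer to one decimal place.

Flow: 63 L/min ÷ 60 = 1.05 L/s.
Vt = flow × Ti = 1.05 L/s × 0.32 s × 1000 mL/L = 336.0 mL.
R = (PIP − Pplat)/V̇ = (18.9 − 14.7) / 1.05 = 4.2/1.05 = 4.0 cmH2O·s/L.
C = Vt/(Pplat − PEEP) = 336.0 / (14.7 − 6) = 336.0/8.7 = 38.621 mL/cmH2O.
τ = R × C = 4.0 × 0.03862 L/cmH2O = 0.1545 s.
Fraction remaining at end-expiration = e^(−Te/τ) = e^(−0.28/0.1545) = 0.1633 → 16.33%.

16.3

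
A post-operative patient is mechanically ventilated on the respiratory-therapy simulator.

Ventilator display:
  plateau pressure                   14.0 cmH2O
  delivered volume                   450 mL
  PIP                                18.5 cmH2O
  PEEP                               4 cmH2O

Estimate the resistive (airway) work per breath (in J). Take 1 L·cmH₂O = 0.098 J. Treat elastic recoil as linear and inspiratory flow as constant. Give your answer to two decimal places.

With constant inspiratory flow the resistive pressure is constant at PIP − Pplat = 18.5 − 14.0 = 4.5 cmH2O, so resistive work = 4.5 × 0.450 = 2.025 L·cmH2O.
× 0.098 J/(L·cmH2O) → 0.1985 J.

0.20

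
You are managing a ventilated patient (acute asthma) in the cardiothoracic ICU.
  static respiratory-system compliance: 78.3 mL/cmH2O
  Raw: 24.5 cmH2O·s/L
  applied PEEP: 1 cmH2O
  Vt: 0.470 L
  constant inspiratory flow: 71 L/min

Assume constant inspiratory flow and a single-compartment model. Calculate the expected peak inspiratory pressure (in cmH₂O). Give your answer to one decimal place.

36.0

Flow: 71 L/min ÷ 60 = 1.1833 L/s.
Equation of motion (constant flow): PIP = Vt/C + R·V̇ + PEEP.
PIP = 470/78.3 + 24.5×1.1833 + 1 = 6.003 + 28.991 + 1 = 35.994 cmH2O.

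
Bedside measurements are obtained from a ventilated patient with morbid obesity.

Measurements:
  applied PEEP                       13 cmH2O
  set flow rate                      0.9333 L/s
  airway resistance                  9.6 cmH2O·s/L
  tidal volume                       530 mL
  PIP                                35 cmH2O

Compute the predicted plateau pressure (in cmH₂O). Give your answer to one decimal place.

26.0

Pplat = PIP − Raw × flow = 35 − 9.6 × 0.9333 = 35 − 8.96 = 26.04 cmH2O.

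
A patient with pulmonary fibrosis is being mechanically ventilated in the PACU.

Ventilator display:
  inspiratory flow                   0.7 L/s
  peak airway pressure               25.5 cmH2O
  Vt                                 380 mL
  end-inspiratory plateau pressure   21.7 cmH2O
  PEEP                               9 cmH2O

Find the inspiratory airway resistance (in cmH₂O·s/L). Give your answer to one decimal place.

5.4

Raw = (PIP − Pplat) / flow = (25.5 − 21.7) / 0.7 = 3.8 / 0.7 = 5.429 cmH2O·s/L.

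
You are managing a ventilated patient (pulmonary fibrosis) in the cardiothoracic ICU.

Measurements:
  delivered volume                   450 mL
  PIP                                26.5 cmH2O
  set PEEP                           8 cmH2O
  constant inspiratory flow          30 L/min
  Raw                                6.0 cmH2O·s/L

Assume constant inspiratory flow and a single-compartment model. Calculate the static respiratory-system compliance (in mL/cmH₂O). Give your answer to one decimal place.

29.0

Flow: 30 L/min ÷ 60 = 0.5 L/s.
Equation of motion (constant flow): PIP = Vt/C + R·V̇ + PEEP.
Vt/C = PIP − R·V̇ − PEEP = 26.5 − 6.0×0.5 − 8 = 26.5 − 3.0 − 8 = 15.5 cmH2O.
C = Vt / 15.5 = 450 / 15.5 = 29.032 mL/cmH2O.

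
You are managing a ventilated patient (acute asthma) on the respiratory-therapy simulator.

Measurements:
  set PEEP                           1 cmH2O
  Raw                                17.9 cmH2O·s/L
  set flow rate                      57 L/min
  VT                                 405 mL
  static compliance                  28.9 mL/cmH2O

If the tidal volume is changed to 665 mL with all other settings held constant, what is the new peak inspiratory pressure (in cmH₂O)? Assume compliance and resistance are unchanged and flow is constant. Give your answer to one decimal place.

41.0

Flow: 57 L/min ÷ 60 = 0.95 L/s.
PIP = Vt/C + R·V̇ + PEEP (constant-flow equation of motion).
Only the elastic term changes: ΔPIP = ΔVt / C = (665 − 405) / 28.9 = 8.997 cmH2O.
Original PIP = 405/28.9 + 17.9×0.95 + 1 = 32.019 cmH2O; new PIP = 32.019 + (8.997) = 41.016 cmH2O.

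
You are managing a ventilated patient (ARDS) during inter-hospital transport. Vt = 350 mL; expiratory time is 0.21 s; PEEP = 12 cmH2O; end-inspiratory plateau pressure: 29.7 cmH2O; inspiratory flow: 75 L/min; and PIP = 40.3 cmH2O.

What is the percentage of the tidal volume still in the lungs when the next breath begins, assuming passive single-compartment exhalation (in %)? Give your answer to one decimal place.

Flow: 75 L/min ÷ 60 = 1.25 L/s.
R = (PIP − Pplat)/V̇ = (40.3 − 29.7) / 1.25 = 10.6/1.25 = 8.48 cmH2O·s/L.
C = Vt/(Pplat − PEEP) = 350.0 / (29.7 − 12) = 350.0/17.7 = 19.774 mL/cmH2O.
τ = R × C = 8.48 × 0.01977 L/cmH2O = 0.1676 s.
Fraction remaining at end-expiration = e^(−Te/τ) = e^(−0.21/0.1676) = 0.2857 → 28.57%.

28.6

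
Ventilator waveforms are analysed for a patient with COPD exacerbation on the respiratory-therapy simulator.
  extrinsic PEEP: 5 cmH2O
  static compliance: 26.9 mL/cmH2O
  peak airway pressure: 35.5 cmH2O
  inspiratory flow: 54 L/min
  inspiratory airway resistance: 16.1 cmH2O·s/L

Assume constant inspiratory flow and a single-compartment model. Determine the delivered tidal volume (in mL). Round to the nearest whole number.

431

Flow: 54 L/min ÷ 60 = 0.9 L/s.
Equation of motion (constant flow): PIP = Vt/C + R·V̇ + PEEP.
Vt/C = PIP − R·V̇ − PEEP = 35.5 − 14.49 − 5 = 16.01 cmH2O.
Vt = C × 16.01 = 26.9 × 16.01 = 430.67 mL.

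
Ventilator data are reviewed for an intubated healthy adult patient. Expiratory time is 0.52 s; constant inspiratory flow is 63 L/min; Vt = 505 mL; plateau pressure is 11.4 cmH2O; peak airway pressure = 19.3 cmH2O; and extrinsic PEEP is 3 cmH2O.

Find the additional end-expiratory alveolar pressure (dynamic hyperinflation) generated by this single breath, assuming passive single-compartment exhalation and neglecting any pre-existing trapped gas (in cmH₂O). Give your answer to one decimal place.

Flow: 63 L/min ÷ 60 = 1.05 L/s.
R = (PIP − Pplat)/V̇ = (19.3 − 11.4) / 1.05 = 7.9/1.05 = 7.524 cmH2O·s/L.
C = Vt/(Pplat − PEEP) = 505.0 / (11.4 − 3) = 505.0/8.4 = 60.119 mL/cmH2O.
τ = R × C = 7.524 × 0.06012 L/cmH2O = 0.4523 s.
Fraction remaining = e^(−Te/τ) = e^(−0.52/0.4523) = 0.3167; trapped volume = 505.0 × 0.3167 = 159.93 mL.
Additional alveolar pressure from trapping ≈ V_trapped / C = 159.93 / 60.119 = 2.66 cmH2O.

2.7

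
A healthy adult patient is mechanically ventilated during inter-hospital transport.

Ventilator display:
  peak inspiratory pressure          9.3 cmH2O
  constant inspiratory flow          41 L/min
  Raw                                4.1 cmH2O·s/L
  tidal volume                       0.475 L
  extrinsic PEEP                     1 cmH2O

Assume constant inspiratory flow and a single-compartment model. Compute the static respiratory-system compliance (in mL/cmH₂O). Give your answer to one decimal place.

Flow: 41 L/min ÷ 60 = 0.6833 L/s.
Equation of motion (constant flow): PIP = Vt/C + R·V̇ + PEEP.
Vt/C = PIP − R·V̇ − PEEP = 9.3 − 4.1×0.6833 − 1 = 9.3 − 2.802 − 1 = 5.498 cmH2O.
C = Vt / 5.498 = 475 / 5.498 = 86.395 mL/cmH2O.

86.4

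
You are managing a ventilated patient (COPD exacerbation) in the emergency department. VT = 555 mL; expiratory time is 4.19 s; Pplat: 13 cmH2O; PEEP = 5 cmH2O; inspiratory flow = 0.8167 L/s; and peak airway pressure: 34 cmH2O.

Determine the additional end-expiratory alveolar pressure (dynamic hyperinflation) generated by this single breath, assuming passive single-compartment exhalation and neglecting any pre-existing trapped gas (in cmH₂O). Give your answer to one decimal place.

R = (PIP − Pplat)/V̇ = (34 − 13) / 0.8167 = 21.0/0.8167 = 25.713 cmH2O·s/L.
C = Vt/(Pplat − PEEP) = 555.0 / (13 − 5) = 555.0/8.0 = 69.375 mL/cmH2O.
τ = R × C = 25.713 × 0.06938 L/cmH2O = 1.784 s.
Fraction remaining = e^(−Te/τ) = e^(−4.19/1.784) = 0.0955; trapped volume = 555.0 × 0.0955 = 53.003 mL.
Additional alveolar pressure from trapping ≈ V_trapped / C = 53.003 / 69.375 = 0.764 cmH2O.

0.8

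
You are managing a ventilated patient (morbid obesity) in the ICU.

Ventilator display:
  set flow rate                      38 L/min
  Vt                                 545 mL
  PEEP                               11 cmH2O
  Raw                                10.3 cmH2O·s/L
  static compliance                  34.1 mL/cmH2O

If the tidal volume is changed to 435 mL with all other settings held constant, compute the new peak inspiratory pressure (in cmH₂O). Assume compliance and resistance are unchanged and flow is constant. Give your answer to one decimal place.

30.3

Flow: 38 L/min ÷ 60 = 0.6333 L/s.
PIP = Vt/C + R·V̇ + PEEP (constant-flow equation of motion).
Only the elastic term changes: ΔPIP = ΔVt / C = (435 − 545) / 34.1 = -3.226 cmH2O.
Original PIP = 545/34.1 + 10.3×0.6333 + 11 = 33.505 cmH2O; new PIP = 33.505 + (-3.226) = 30.279 cmH2O.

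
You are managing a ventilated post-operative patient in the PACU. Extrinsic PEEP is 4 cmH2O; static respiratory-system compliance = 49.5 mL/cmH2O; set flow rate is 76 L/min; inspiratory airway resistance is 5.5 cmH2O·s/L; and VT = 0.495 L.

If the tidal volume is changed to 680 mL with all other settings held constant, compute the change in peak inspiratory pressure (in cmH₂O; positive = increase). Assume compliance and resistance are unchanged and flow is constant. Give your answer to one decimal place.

PIP = Vt/C + R·V̇ + PEEP (constant-flow equation of motion).
Only the elastic term changes: ΔPIP = ΔVt / C = (680 − 495) / 49.5 = 3.737 cmH2O.

3.7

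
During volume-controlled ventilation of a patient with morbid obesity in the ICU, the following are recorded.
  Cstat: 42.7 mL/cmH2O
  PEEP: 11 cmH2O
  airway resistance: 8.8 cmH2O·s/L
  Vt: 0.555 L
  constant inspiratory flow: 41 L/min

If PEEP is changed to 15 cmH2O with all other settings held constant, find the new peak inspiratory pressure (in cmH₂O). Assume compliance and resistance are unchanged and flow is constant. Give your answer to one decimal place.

Flow: 41 L/min ÷ 60 = 0.6833 L/s.
PIP = Vt/C + R·V̇ + PEEP (constant-flow equation of motion).
Only the baseline term changes: ΔPIP = ΔPEEP = 15 − 11 = 4.0 cmH2O.
Original PIP = 555/42.7 + 8.8×0.6833 + 11 = 30.011 cmH2O; new PIP = 30.011 + (4.0) = 34.011 cmH2O.

34.0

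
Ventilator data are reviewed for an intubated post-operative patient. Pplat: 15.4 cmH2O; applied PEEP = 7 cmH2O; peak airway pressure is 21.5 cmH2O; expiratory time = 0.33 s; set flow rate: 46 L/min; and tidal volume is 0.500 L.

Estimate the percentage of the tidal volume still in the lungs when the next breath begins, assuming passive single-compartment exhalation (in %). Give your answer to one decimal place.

49.8

Flow: 46 L/min ÷ 60 = 0.7667 L/s.
R = (PIP − Pplat)/V̇ = (21.5 − 15.4) / 0.7667 = 6.1/0.7667 = 7.956 cmH2O·s/L.
C = Vt/(Pplat − PEEP) = 500.0 / (15.4 − 7) = 500.0/8.4 = 59.524 mL/cmH2O.
τ = R × C = 7.956 × 0.05952 L/cmH2O = 0.4735 s.
Fraction remaining at end-expiration = e^(−Te/τ) = e^(−0.33/0.4735) = 0.4981 → 49.81%.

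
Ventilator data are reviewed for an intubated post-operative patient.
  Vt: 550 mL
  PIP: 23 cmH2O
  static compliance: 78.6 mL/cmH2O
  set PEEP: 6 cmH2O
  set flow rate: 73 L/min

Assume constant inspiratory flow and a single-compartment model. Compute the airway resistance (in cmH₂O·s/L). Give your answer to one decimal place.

8.2

Flow: 73 L/min ÷ 60 = 1.2167 L/s.
Equation of motion (constant flow): PIP = Vt/C + R·V̇ + PEEP.
R·V̇ = PIP − Vt/C − PEEP = 23 − 550/78.6 − 6 = 23 − 6.997 − 6 = 10.003 cmH2O.
R = 10.003 / 1.2167 = 8.221 cmH2O·s/L.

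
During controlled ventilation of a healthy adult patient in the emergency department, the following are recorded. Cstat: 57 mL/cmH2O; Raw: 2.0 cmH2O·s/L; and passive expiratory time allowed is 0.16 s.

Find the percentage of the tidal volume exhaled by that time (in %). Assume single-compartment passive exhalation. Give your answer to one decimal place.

τ = R × C = 2.0 × 57 mL/cmH2O = 2.0 × 0.057 L/cmH2O = 0.114 s.
Passive exhalation: V(t)/V₀ = e^(−t/τ) = e^(−0.16/0.114) = 0.2457.
Fraction exhaled = 1 − 0.2457 = 0.7543 → 75.43%.

75.4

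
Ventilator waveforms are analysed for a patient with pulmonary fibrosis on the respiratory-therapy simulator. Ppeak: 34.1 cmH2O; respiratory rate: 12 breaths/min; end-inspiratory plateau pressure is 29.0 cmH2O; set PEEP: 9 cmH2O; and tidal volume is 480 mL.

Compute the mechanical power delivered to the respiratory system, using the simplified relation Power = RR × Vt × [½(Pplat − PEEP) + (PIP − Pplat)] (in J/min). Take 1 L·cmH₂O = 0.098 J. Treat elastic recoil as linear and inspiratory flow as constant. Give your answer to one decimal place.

8.5

Per-breath work = Vt × [½(Pplat−PEEP) + (PIP−Pplat)] = 0.480 × [0.5×20.0 + 5.1] = 0.480 × 15.1 = 7.248 L·cmH2O.
Power = 12 × 7.248 = 86.976 L·cmH2O/min.
× 0.098 J/(L·cmH2O) → 8.524 J/min.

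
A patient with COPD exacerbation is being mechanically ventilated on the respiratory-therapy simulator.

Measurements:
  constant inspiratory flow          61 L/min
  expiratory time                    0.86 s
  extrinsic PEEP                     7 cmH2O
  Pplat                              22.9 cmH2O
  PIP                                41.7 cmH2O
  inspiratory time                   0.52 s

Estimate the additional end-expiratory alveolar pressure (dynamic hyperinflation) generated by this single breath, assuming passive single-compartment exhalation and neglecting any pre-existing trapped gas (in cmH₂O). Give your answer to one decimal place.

3.9

Flow: 61 L/min ÷ 60 = 1.0167 L/s.
Vt = flow × Ti = 1.0167 L/s × 0.52 s × 1000 mL/L = 528.68 mL.
R = (PIP − Pplat)/V̇ = (41.7 − 22.9) / 1.0167 = 18.8/1.0167 = 18.491 cmH2O·s/L.
C = Vt/(Pplat − PEEP) = 528.68 / (22.9 − 7) = 528.68/15.9 = 33.25 mL/cmH2O.
τ = R × C = 18.491 × 0.03325 L/cmH2O = 0.6148 s.
Fraction remaining = e^(−Te/τ) = e^(−0.86/0.6148) = 0.2469; trapped volume = 528.68 × 0.2469 = 130.53 mL.
Additional alveolar pressure from trapping ≈ V_trapped / C = 130.53 / 33.25 = 3.926 cmH2O.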